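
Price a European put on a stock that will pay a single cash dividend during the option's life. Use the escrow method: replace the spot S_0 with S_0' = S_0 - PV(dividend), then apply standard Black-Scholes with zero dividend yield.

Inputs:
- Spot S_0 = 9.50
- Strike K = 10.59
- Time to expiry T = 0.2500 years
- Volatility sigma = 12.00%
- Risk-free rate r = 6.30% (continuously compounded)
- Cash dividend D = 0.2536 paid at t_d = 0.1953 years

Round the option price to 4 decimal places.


PV(D) = D * exp(-r * t_d) = 0.2536 * 0.98777148 = 0.25049885
S_0' = S_0 - PV(D) = 9.5000 - 0.25049885 = 9.24950115
d1 = (ln(S_0'/K) + (r + sigma^2/2)*T) / (sigma*sqrt(T)) = -1.96317565
d2 = d1 - sigma*sqrt(T) = -2.02317565
exp(-rT) = 0.98437338
N(-d1) = 0.97518712; N(-d2) = 0.97847248
P = K * exp(-rT) * N(-d2) - S_0' * N(-d1) = 10.5900 * 0.98437338 * 0.97847248 - 9.24950115 * 0.97518712 = 1.1801

Answer: Price = 1.1801


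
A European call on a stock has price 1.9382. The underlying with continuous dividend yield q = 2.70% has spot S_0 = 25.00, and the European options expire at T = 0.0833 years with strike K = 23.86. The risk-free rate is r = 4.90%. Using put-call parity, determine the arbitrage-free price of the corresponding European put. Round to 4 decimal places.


Answer: Put price = 0.7572

Derivation:
Put-call parity: C - P = S_0 * exp(-qT) - K * exp(-rT).
S_0 * exp(-qT) = 25.0000 * 0.99775343 = 24.94383568
K * exp(-rT) = 23.8600 * 0.99592662 = 23.76280912
P = C - S*exp(-qT) + K*exp(-rT)
P = 1.9382 - 24.94383568 + 23.76280912 = 0.7572


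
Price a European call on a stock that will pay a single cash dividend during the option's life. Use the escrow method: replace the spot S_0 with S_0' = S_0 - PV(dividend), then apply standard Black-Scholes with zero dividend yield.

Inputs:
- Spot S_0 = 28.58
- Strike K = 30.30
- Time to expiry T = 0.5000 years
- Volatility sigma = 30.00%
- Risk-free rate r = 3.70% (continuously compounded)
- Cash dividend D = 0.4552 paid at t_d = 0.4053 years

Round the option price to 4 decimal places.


PV(D) = D * exp(-r * t_d) = 0.4552 * 0.98511578 = 0.44842470
S_0' = S_0 - PV(D) = 28.5800 - 0.44842470 = 28.13157530
d1 = (ln(S_0'/K) + (r + sigma^2/2)*T) / (sigma*sqrt(T)) = -0.15676600
d2 = d1 - sigma*sqrt(T) = -0.36889804
exp(-rT) = 0.98167007
N(d1) = 0.43771463; N(d2) = 0.35610186
C = S_0' * N(d1) - K * exp(-rT) * N(d2) = 28.13157530 * 0.43771463 - 30.3000 * 0.98167007 * 0.35610186 = 1.7215

Answer: Price = 1.7215


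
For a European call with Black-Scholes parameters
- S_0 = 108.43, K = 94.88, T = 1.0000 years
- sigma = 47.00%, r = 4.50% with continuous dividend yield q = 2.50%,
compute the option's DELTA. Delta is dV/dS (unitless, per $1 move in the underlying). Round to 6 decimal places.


Answer: Delta = 0.695199

Derivation:
d1 = 0.5615784431; d2 = 0.0915784431
phi(d1) = 0.3407440374; exp(-qT) = 0.9753099120; exp(-rT) = 0.9559974818
N(d1) = 0.7127983644
Delta = exp(-qT) * N(d1) = 0.9753099120 * 0.7127983644 = 0.695199


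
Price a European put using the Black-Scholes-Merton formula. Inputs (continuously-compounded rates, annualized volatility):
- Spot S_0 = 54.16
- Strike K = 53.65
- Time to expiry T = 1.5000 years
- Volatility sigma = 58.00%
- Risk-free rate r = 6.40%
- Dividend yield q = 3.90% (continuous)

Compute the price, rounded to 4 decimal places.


Answer: Price = 12.7096

Derivation:
d1 = (ln(S/K) + (r - q + 0.5*sigma^2) * T) / (sigma * sqrt(T)) = 0.42128571
d2 = d1 - sigma * sqrt(T) = -0.28906631
exp(-rT) = 0.90846402; exp(-qT) = 0.94317824
P = K * exp(-rT) * N(-d2) - S_0 * exp(-qT) * N(-d1)
N(-d1) = 0.33677323; N(-d2) = 0.61373468
P = 53.6500 * 0.90846402 * 0.61373468 - 54.1600 * 0.94317824 * 0.33677323 = 12.7096


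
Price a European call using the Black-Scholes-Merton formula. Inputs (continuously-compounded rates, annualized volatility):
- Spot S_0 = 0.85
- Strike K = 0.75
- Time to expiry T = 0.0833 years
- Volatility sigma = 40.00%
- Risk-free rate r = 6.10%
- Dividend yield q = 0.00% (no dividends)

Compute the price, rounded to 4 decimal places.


Answer: Price = 0.1098

Derivation:
d1 = (ln(S/K) + (r - q + 0.5*sigma^2) * T) / (sigma * sqrt(T)) = 1.18589910
d2 = d1 - sigma * sqrt(T) = 1.07045214
exp(-rT) = 0.99493159; exp(-qT) = 1.00000000
C = S_0 * exp(-qT) * N(d1) - K * exp(-rT) * N(d2)
N(d1) = 0.88216893; N(d2) = 0.85779208
C = 0.8500 * 1.00000000 * 0.88216893 - 0.7500 * 0.99493159 * 0.85779208 = 0.1098


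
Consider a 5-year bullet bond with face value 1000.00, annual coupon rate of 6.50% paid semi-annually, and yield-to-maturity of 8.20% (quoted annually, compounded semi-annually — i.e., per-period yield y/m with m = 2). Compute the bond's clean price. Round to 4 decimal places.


Answer: Price = 931.3993

Derivation:
Coupon per period c = face * coupon_rate / m = 32.500000
Periods per year m = 2; per-period yield y/m = 0.041000
Number of cashflows N = 10
Cashflows (t years, CF_t, discount factor 1/(1+y/m)^(m*t), PV):
  t = 0.5000: CF_t = 32.500000, DF = 0.960615, PV = 31.219981
  t = 1.0000: CF_t = 32.500000, DF = 0.922781, PV = 29.990375
  t = 1.5000: CF_t = 32.500000, DF = 0.886437, PV = 28.809198
  t = 2.0000: CF_t = 32.500000, DF = 0.851524, PV = 27.674542
  t = 2.5000: CF_t = 32.500000, DF = 0.817987, PV = 26.584574
  t = 3.0000: CF_t = 32.500000, DF = 0.785770, PV = 25.537536
  t = 3.5000: CF_t = 32.500000, DF = 0.754823, PV = 24.531734
  t = 4.0000: CF_t = 32.500000, DF = 0.725094, PV = 23.565547
  t = 4.5000: CF_t = 32.500000, DF = 0.696536, PV = 22.637413
  t = 5.0000: CF_t = 1032.500000, DF = 0.669103, PV = 690.848415
Price P = sum_t PV_t = 931.399315


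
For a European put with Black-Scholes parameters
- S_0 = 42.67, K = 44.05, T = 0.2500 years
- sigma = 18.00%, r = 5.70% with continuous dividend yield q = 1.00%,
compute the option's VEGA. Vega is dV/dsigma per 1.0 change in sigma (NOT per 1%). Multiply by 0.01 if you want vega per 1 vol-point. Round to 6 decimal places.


Answer: Vega = 8.356587

Derivation:
d1 = -0.1781028354; d2 = -0.2681028354
phi(d1) = 0.3926648448; exp(-qT) = 0.9975031224; exp(-rT) = 0.9858510507
Vega = S * exp(-qT) * phi(d1) * sqrt(T) = 42.6700 * 0.9975031224 * 0.3926648448 * 0.5000000000 = 8.356587


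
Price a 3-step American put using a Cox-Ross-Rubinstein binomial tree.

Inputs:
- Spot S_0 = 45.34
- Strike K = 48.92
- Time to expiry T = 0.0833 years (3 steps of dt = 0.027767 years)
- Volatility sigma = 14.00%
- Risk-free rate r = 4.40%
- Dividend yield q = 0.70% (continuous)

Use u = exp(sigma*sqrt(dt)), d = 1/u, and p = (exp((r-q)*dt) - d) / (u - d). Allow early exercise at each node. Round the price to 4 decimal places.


Answer: Price = V(0,0) = 3.5800

Derivation:
dt = T/N = 0.027767
u = exp(sigma*sqrt(dt)) = 1.023603; d = 1/u = 0.976941
p = (exp((r-q)*dt) - d) / (u - d) = 0.516197
Discount per step: exp(-r*dt) = 0.998779
Stock lattice S(k, i) with i counting down-moves:
  k=0: S(0,0) = 45.3400
  k=1: S(1,0) = 46.4102; S(1,1) = 44.2945
  k=2: S(2,0) = 47.5056; S(2,1) = 45.3400; S(2,2) = 43.2731
  k=3: S(3,0) = 48.6268; S(3,1) = 46.4102; S(3,2) = 44.2945; S(3,3) = 42.2753
Terminal payoffs V(N, i) = max(K - S_T, 0):
  V(3,0) = 0.293160; V(3,1) = 2.509844; V(3,2) = 4.625479; V(3,3) = 6.644672
Backward induction: V(k, i) = exp(-r*dt) * [p * V(k+1, i) + (1-p) * V(k+1, i+1)]; then take max(V_cont, immediate exercise) for American.
  V(2,0) = exp(-r*dt) * [p*0.293160 + (1-p)*2.509844] = 1.363931; exercise = 1.414430; V(2,0) = max -> 1.414430
  V(2,1) = exp(-r*dt) * [p*2.509844 + (1-p)*4.625479] = 3.529081; exercise = 3.580000; V(2,1) = max -> 3.580000
  V(2,2) = exp(-r*dt) * [p*4.625479 + (1-p)*6.644672] = 5.595531; exercise = 5.646852; V(2,2) = max -> 5.646852
  V(1,0) = exp(-r*dt) * [p*1.414430 + (1-p)*3.580000] = 2.459133; exercise = 2.509844; V(1,0) = max -> 2.509844
  V(1,1) = exp(-r*dt) * [p*3.580000 + (1-p)*5.646852] = 4.574357; exercise = 4.625479; V(1,1) = max -> 4.625479
  V(0,0) = exp(-r*dt) * [p*2.509844 + (1-p)*4.625479] = 3.529081; exercise = 3.580000; V(0,0) = max -> 3.580000


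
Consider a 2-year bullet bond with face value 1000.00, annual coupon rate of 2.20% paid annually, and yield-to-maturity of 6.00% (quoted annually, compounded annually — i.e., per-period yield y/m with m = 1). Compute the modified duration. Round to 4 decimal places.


Coupon per period c = face * coupon_rate / m = 22.000000
Periods per year m = 1; per-period yield y/m = 0.060000
Number of cashflows N = 2
Cashflows (t years, CF_t, discount factor 1/(1+y/m)^(m*t), PV):
  t = 1.0000: CF_t = 22.000000, DF = 0.943396, PV = 20.754717
  t = 2.0000: CF_t = 1022.000000, DF = 0.889996, PV = 909.576362
Price P = sum_t PV_t = 930.331079
First compute Macaulay numerator sum_t t * PV_t:
  t * PV_t at t = 1.0000: 20.754717
  t * PV_t at t = 2.0000: 1819.152723
Macaulay duration D = 1839.907440 / 930.331079 = 1.977691
Modified duration = D / (1 + y/m) = 1.977691 / (1 + 0.060000) = 1.865746

Answer: Modified duration = 1.8657


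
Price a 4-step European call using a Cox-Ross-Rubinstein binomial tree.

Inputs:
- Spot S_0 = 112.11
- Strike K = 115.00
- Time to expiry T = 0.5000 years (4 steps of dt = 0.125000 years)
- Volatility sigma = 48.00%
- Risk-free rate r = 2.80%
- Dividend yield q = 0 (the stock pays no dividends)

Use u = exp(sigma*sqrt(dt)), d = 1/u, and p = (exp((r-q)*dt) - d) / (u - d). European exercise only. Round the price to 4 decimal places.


Answer: Price = V(0,0) = 14.1355

Derivation:
dt = T/N = 0.125000
u = exp(sigma*sqrt(dt)) = 1.184956; d = 1/u = 0.843913
p = (exp((r-q)*dt) - d) / (u - d) = 0.467956
Discount per step: exp(-r*dt) = 0.996506
Stock lattice S(k, i) with i counting down-moves:
  k=0: S(0,0) = 112.1100
  k=1: S(1,0) = 132.8454; S(1,1) = 94.6111
  k=2: S(2,0) = 157.4160; S(2,1) = 112.1100; S(2,2) = 79.8436
  k=3: S(3,0) = 186.5310; S(3,1) = 132.8454; S(3,2) = 94.6111; S(3,3) = 67.3810
  k=4: S(4,0) = 221.0310; S(4,1) = 157.4160; S(4,2) = 112.1100; S(4,3) = 79.8436; S(4,4) = 56.8637
Terminal payoffs V(N, i) = max(S_T - K, 0):
  V(4,0) = 106.031017; V(4,1) = 42.415969; V(4,2) = 0.000000; V(4,3) = 0.000000; V(4,4) = 0.000000
Backward induction: V(k, i) = exp(-r*dt) * [p * V(k+1, i) + (1-p) * V(k+1, i+1)].
  V(3,0) = exp(-r*dt) * [p*106.031017 + (1-p)*42.415969] = 71.932791
  V(3,1) = exp(-r*dt) * [p*42.415969 + (1-p)*0.000000] = 19.779447
  V(3,2) = exp(-r*dt) * [p*0.000000 + (1-p)*0.000000] = 0.000000
  V(3,3) = exp(-r*dt) * [p*0.000000 + (1-p)*0.000000] = 0.000000
  V(2,0) = exp(-r*dt) * [p*71.932791 + (1-p)*19.779447] = 44.030527
  V(2,1) = exp(-r*dt) * [p*19.779447 + (1-p)*0.000000] = 9.223567
  V(2,2) = exp(-r*dt) * [p*0.000000 + (1-p)*0.000000] = 0.000000
  V(1,0) = exp(-r*dt) * [p*44.030527 + (1-p)*9.223567] = 25.422549
  V(1,1) = exp(-r*dt) * [p*9.223567 + (1-p)*0.000000] = 4.301141
  V(0,0) = exp(-r*dt) * [p*25.422549 + (1-p)*4.301141] = 14.135464


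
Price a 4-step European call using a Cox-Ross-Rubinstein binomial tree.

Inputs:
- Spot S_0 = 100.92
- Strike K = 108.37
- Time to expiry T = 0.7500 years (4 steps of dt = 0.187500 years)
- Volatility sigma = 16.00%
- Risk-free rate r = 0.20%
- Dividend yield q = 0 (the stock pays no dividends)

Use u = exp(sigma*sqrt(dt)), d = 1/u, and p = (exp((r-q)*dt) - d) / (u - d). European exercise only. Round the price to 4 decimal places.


dt = T/N = 0.187500
u = exp(sigma*sqrt(dt)) = 1.071738; d = 1/u = 0.933063
p = (exp((r-q)*dt) - d) / (u - d) = 0.485391
Discount per step: exp(-r*dt) = 0.999625
Stock lattice S(k, i) with i counting down-moves:
  k=0: S(0,0) = 100.9200
  k=1: S(1,0) = 108.1598; S(1,1) = 94.1648
  k=2: S(2,0) = 115.9191; S(2,1) = 100.9200; S(2,2) = 87.8617
  k=3: S(3,0) = 124.2349; S(3,1) = 108.1598; S(3,2) = 94.1648; S(3,3) = 81.9806
  k=4: S(4,0) = 133.1473; S(4,1) = 115.9191; S(4,2) = 100.9200; S(4,3) = 87.8617; S(4,4) = 76.4931
Terminal payoffs V(N, i) = max(S_T - K, 0):
  V(4,0) = 24.777329; V(4,1) = 7.549060; V(4,2) = 0.000000; V(4,3) = 0.000000; V(4,4) = 0.000000
Backward induction: V(k, i) = exp(-r*dt) * [p * V(k+1, i) + (1-p) * V(k+1, i+1)].
  V(3,0) = exp(-r*dt) * [p*24.777329 + (1-p)*7.549060] = 15.905543
  V(3,1) = exp(-r*dt) * [p*7.549060 + (1-p)*0.000000] = 3.662873
  V(3,2) = exp(-r*dt) * [p*0.000000 + (1-p)*0.000000] = 0.000000
  V(3,3) = exp(-r*dt) * [p*0.000000 + (1-p)*0.000000] = 0.000000
  V(2,0) = exp(-r*dt) * [p*15.905543 + (1-p)*3.662873] = 9.601754
  V(2,1) = exp(-r*dt) * [p*3.662873 + (1-p)*0.000000] = 1.777259
  V(2,2) = exp(-r*dt) * [p*0.000000 + (1-p)*0.000000] = 0.000000
  V(1,0) = exp(-r*dt) * [p*9.601754 + (1-p)*1.777259] = 5.573109
  V(1,1) = exp(-r*dt) * [p*1.777259 + (1-p)*0.000000] = 0.862342
  V(0,0) = exp(-r*dt) * [p*5.573109 + (1-p)*0.862342] = 3.147726

Answer: Price = V(0,0) = 3.1477


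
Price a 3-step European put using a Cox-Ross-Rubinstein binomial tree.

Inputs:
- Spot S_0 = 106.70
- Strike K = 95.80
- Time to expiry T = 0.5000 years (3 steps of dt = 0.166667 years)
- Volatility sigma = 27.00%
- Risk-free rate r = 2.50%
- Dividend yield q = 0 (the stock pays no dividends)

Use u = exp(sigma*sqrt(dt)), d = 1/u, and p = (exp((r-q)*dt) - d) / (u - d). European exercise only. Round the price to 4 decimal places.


Answer: Price = V(0,0) = 2.5766

Derivation:
dt = T/N = 0.166667
u = exp(sigma*sqrt(dt)) = 1.116532; d = 1/u = 0.895631
p = (exp((r-q)*dt) - d) / (u - d) = 0.491373
Discount per step: exp(-r*dt) = 0.995842
Stock lattice S(k, i) with i counting down-moves:
  k=0: S(0,0) = 106.7000
  k=1: S(1,0) = 119.1339; S(1,1) = 95.5638
  k=2: S(2,0) = 133.0168; S(2,1) = 106.7000; S(2,2) = 85.5899
  k=3: S(3,0) = 148.5174; S(3,1) = 119.1339; S(3,2) = 95.5638; S(3,3) = 76.6569
Terminal payoffs V(N, i) = max(K - S_T, 0):
  V(3,0) = 0.000000; V(3,1) = 0.000000; V(3,2) = 0.236197; V(3,3) = 19.143068
Backward induction: V(k, i) = exp(-r*dt) * [p * V(k+1, i) + (1-p) * V(k+1, i+1)].
  V(2,0) = exp(-r*dt) * [p*0.000000 + (1-p)*0.000000] = 0.000000
  V(2,1) = exp(-r*dt) * [p*0.000000 + (1-p)*0.236197] = 0.119637
  V(2,2) = exp(-r*dt) * [p*0.236197 + (1-p)*19.143068] = 9.811781
  V(1,0) = exp(-r*dt) * [p*0.000000 + (1-p)*0.119637] = 0.060597
  V(1,1) = exp(-r*dt) * [p*0.119637 + (1-p)*9.811781] = 5.028332
  V(0,0) = exp(-r*dt) * [p*0.060597 + (1-p)*5.028332] = 2.576565


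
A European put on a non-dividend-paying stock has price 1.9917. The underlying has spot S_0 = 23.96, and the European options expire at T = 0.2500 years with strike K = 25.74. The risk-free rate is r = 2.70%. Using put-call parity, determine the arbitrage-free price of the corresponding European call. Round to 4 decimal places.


Put-call parity: C - P = S_0 * exp(-qT) - K * exp(-rT).
S_0 * exp(-qT) = 23.9600 * 1.00000000 = 23.96000000
K * exp(-rT) = 25.7400 * 0.99327273 = 25.56684007
C = P + S*exp(-qT) - K*exp(-rT)
C = 1.9917 + 23.96000000 - 25.56684007 = 0.3849

Answer: Call price = 0.3849


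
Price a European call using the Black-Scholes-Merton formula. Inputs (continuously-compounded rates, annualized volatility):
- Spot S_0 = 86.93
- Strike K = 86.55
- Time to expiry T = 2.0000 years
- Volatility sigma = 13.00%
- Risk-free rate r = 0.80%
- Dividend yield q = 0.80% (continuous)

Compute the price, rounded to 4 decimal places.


Answer: Price = 6.4409

Derivation:
d1 = (ln(S/K) + (r - q + 0.5*sigma^2) * T) / (sigma * sqrt(T)) = 0.11575292
d2 = d1 - sigma * sqrt(T) = -0.06809484
exp(-rT) = 0.98412732; exp(-qT) = 0.98412732
C = S_0 * exp(-qT) * N(d1) - K * exp(-rT) * N(d2)
N(d1) = 0.54607582; N(d2) = 0.47285507
C = 86.9300 * 0.98412732 * 0.54607582 - 86.5500 * 0.98412732 * 0.47285507 = 6.4409


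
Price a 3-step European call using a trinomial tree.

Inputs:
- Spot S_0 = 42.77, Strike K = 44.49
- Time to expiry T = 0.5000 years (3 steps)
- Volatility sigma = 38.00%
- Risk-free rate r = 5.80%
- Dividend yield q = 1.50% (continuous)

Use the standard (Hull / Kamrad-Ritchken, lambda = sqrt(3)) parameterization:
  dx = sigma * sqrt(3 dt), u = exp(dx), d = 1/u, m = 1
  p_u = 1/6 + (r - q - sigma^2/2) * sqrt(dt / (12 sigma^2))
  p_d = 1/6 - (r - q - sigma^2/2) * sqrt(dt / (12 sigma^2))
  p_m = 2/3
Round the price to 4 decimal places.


Answer: Price = V(0,0) = 4.0670

Derivation:
dt = T/N = 0.166667; dx = sigma*sqrt(3*dt) = 0.268701
u = exp(dx) = 1.308263; d = 1/u = 0.764372
p_u = 0.157611, p_m = 0.666667, p_d = 0.175723
Discount per step: exp(-r*dt) = 0.990380
Stock lattice S(k, j) with j the centered position index:
  k=0: S(0,+0) = 42.7700
  k=1: S(1,-1) = 32.6922; S(1,+0) = 42.7700; S(1,+1) = 55.9544
  k=2: S(2,-2) = 24.9890; S(2,-1) = 32.6922; S(2,+0) = 42.7700; S(2,+1) = 55.9544; S(2,+2) = 73.2031
  k=3: S(3,-3) = 19.1009; S(3,-2) = 24.9890; S(3,-1) = 32.6922; S(3,+0) = 42.7700; S(3,+1) = 55.9544; S(3,+2) = 73.2031; S(3,+3) = 95.7690
Terminal payoffs V(N, j) = max(S_T - K, 0):
  V(3,-3) = 0.000000; V(3,-2) = 0.000000; V(3,-1) = 0.000000; V(3,+0) = 0.000000; V(3,+1) = 11.464424; V(3,+2) = 28.713122; V(3,+3) = 51.278963
Backward induction: V(k, j) = exp(-r*dt) * [p_u * V(k+1, j+1) + p_m * V(k+1, j) + p_d * V(k+1, j-1)]
  V(2,-2) = exp(-r*dt) * [p_u*0.000000 + p_m*0.000000 + p_d*0.000000] = 0.000000
  V(2,-1) = exp(-r*dt) * [p_u*0.000000 + p_m*0.000000 + p_d*0.000000] = 0.000000
  V(2,+0) = exp(-r*dt) * [p_u*11.464424 + p_m*0.000000 + p_d*0.000000] = 1.789534
  V(2,+1) = exp(-r*dt) * [p_u*28.713122 + p_m*11.464424 + p_d*0.000000] = 12.051384
  V(2,+2) = exp(-r*dt) * [p_u*51.278963 + p_m*28.713122 + p_d*11.464424] = 28.957475
  V(1,-1) = exp(-r*dt) * [p_u*1.789534 + p_m*0.000000 + p_d*0.000000] = 0.279336
  V(1,+0) = exp(-r*dt) * [p_u*12.051384 + p_m*1.789534 + p_d*0.000000] = 3.062700
  V(1,+1) = exp(-r*dt) * [p_u*28.957475 + p_m*12.051384 + p_d*1.789534] = 12.788505
  V(0,+0) = exp(-r*dt) * [p_u*12.788505 + p_m*3.062700 + p_d*0.279336] = 4.066987


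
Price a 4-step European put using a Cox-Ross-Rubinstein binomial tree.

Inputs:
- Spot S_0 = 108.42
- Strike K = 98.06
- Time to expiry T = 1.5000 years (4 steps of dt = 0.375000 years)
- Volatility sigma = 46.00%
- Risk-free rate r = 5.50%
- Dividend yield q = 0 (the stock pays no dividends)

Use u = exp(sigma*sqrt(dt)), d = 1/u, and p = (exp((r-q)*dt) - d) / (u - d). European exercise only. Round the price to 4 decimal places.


dt = T/N = 0.375000
u = exp(sigma*sqrt(dt)) = 1.325370; d = 1/u = 0.754507
p = (exp((r-q)*dt) - d) / (u - d) = 0.466544
Discount per step: exp(-r*dt) = 0.979586
Stock lattice S(k, i) with i counting down-moves:
  k=0: S(0,0) = 108.4200
  k=1: S(1,0) = 143.6966; S(1,1) = 81.8036
  k=2: S(2,0) = 190.4511; S(2,1) = 108.4200; S(2,2) = 61.7214
  k=3: S(3,0) = 252.4180; S(3,1) = 143.6966; S(3,2) = 81.8036; S(3,3) = 46.5692
  k=4: S(4,0) = 334.5472; S(4,1) = 190.4511; S(4,2) = 108.4200; S(4,3) = 61.7214; S(4,4) = 35.1367
Terminal payoffs V(N, i) = max(K - S_T, 0):
  V(4,0) = 0.000000; V(4,1) = 0.000000; V(4,2) = 0.000000; V(4,3) = 36.338648; V(4,4) = 62.923261
Backward induction: V(k, i) = exp(-r*dt) * [p * V(k+1, i) + (1-p) * V(k+1, i+1)].
  V(3,0) = exp(-r*dt) * [p*0.000000 + (1-p)*0.000000] = 0.000000
  V(3,1) = exp(-r*dt) * [p*0.000000 + (1-p)*0.000000] = 0.000000
  V(3,2) = exp(-r*dt) * [p*0.000000 + (1-p)*36.338648] = 18.989353
  V(3,3) = exp(-r*dt) * [p*36.338648 + (1-p)*62.923261] = 49.489062
  V(2,0) = exp(-r*dt) * [p*0.000000 + (1-p)*0.000000] = 0.000000
  V(2,1) = exp(-r*dt) * [p*0.000000 + (1-p)*18.989353] = 9.923196
  V(2,2) = exp(-r*dt) * [p*18.989353 + (1-p)*49.489062] = 34.539830
  V(1,0) = exp(-r*dt) * [p*0.000000 + (1-p)*9.923196] = 5.185528
  V(1,1) = exp(-r*dt) * [p*9.923196 + (1-p)*34.539830] = 22.584450
  V(0,0) = exp(-r*dt) * [p*5.185528 + (1-p)*22.584450] = 14.171762

Answer: Price = V(0,0) = 14.1718


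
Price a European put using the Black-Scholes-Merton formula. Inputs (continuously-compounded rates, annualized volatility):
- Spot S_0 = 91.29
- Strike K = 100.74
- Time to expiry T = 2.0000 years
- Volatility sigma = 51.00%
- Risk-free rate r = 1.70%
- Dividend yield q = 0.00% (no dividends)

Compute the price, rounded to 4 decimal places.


Answer: Price = 29.7083

Derivation:
d1 = (ln(S/K) + (r - q + 0.5*sigma^2) * T) / (sigma * sqrt(T)) = 0.27119391
d2 = d1 - sigma * sqrt(T) = -0.45005501
exp(-rT) = 0.96657150; exp(-qT) = 1.00000000
P = K * exp(-rT) * N(-d2) - S_0 * exp(-qT) * N(-d1)
N(-d1) = 0.39312095; N(-d2) = 0.67366461
P = 100.7400 * 0.96657150 * 0.67366461 - 91.2900 * 1.00000000 * 0.39312095 = 29.7083


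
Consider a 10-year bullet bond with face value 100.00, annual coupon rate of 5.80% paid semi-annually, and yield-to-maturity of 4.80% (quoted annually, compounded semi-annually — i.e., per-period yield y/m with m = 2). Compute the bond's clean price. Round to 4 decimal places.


Answer: Price = 107.8687

Derivation:
Coupon per period c = face * coupon_rate / m = 2.900000
Periods per year m = 2; per-period yield y/m = 0.024000
Number of cashflows N = 20
Cashflows (t years, CF_t, discount factor 1/(1+y/m)^(m*t), PV):
  t = 0.5000: CF_t = 2.900000, DF = 0.976562, PV = 2.832031
  t = 1.0000: CF_t = 2.900000, DF = 0.953674, PV = 2.765656
  t = 1.5000: CF_t = 2.900000, DF = 0.931323, PV = 2.700835
  t = 2.0000: CF_t = 2.900000, DF = 0.909495, PV = 2.637535
  t = 2.5000: CF_t = 2.900000, DF = 0.888178, PV = 2.575717
  t = 3.0000: CF_t = 2.900000, DF = 0.867362, PV = 2.515349
  t = 3.5000: CF_t = 2.900000, DF = 0.847033, PV = 2.456396
  t = 4.0000: CF_t = 2.900000, DF = 0.827181, PV = 2.398824
  t = 4.5000: CF_t = 2.900000, DF = 0.807794, PV = 2.342601
  t = 5.0000: CF_t = 2.900000, DF = 0.788861, PV = 2.287697
  t = 5.5000: CF_t = 2.900000, DF = 0.770372, PV = 2.234079
  t = 6.0000: CF_t = 2.900000, DF = 0.752316, PV = 2.181718
  t = 6.5000: CF_t = 2.900000, DF = 0.734684, PV = 2.130584
  t = 7.0000: CF_t = 2.900000, DF = 0.717465, PV = 2.080648
  t = 7.5000: CF_t = 2.900000, DF = 0.700649, PV = 2.031883
  t = 8.0000: CF_t = 2.900000, DF = 0.684228, PV = 1.984261
  t = 8.5000: CF_t = 2.900000, DF = 0.668191, PV = 1.937754
  t = 9.0000: CF_t = 2.900000, DF = 0.652530, PV = 1.892338
  t = 9.5000: CF_t = 2.900000, DF = 0.637237, PV = 1.847987
  t = 10.0000: CF_t = 102.900000, DF = 0.622302, PV = 64.034827
Price P = sum_t PV_t = 107.868718


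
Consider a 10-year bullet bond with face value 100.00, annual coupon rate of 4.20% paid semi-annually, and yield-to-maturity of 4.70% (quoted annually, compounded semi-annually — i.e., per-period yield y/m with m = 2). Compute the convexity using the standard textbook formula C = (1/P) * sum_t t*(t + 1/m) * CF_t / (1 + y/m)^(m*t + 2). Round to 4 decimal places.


Answer: Convexity = 76.9091

Derivation:
Coupon per period c = face * coupon_rate / m = 2.100000
Periods per year m = 2; per-period yield y/m = 0.023500
Number of cashflows N = 20
Cashflows (t years, CF_t, discount factor 1/(1+y/m)^(m*t), PV):
  t = 0.5000: CF_t = 2.100000, DF = 0.977040, PV = 2.051783
  t = 1.0000: CF_t = 2.100000, DF = 0.954606, PV = 2.004673
  t = 1.5000: CF_t = 2.100000, DF = 0.932688, PV = 1.958645
  t = 2.0000: CF_t = 2.100000, DF = 0.911273, PV = 1.913674
  t = 2.5000: CF_t = 2.100000, DF = 0.890350, PV = 1.869735
  t = 3.0000: CF_t = 2.100000, DF = 0.869907, PV = 1.826805
  t = 3.5000: CF_t = 2.100000, DF = 0.849934, PV = 1.784861
  t = 4.0000: CF_t = 2.100000, DF = 0.830419, PV = 1.743880
  t = 4.5000: CF_t = 2.100000, DF = 0.811352, PV = 1.703839
  t = 5.0000: CF_t = 2.100000, DF = 0.792723, PV = 1.664719
  t = 5.5000: CF_t = 2.100000, DF = 0.774522, PV = 1.626496
  t = 6.0000: CF_t = 2.100000, DF = 0.756739, PV = 1.589151
  t = 6.5000: CF_t = 2.100000, DF = 0.739363, PV = 1.552663
  t = 7.0000: CF_t = 2.100000, DF = 0.722387, PV = 1.517013
  t = 7.5000: CF_t = 2.100000, DF = 0.705801, PV = 1.482182
  t = 8.0000: CF_t = 2.100000, DF = 0.689596, PV = 1.448151
  t = 8.5000: CF_t = 2.100000, DF = 0.673762, PV = 1.414900
  t = 9.0000: CF_t = 2.100000, DF = 0.658292, PV = 1.382414
  t = 9.5000: CF_t = 2.100000, DF = 0.643178, PV = 1.350673
  t = 10.0000: CF_t = 102.100000, DF = 0.628410, PV = 64.160657
Price P = sum_t PV_t = 96.046914
Convexity numerator sum_t t*(t + 1/m) * CF_t / (1+y/m)^(m*t + 2):
  t = 0.5000: term = 0.979323
  t = 1.0000: term = 2.870511
  t = 1.5000: term = 5.609205
  t = 2.0000: term = 9.134025
  t = 2.5000: term = 13.386456
  t = 3.0000: term = 18.310737
  t = 3.5000: term = 23.853752
  t = 4.0000: term = 29.964934
  t = 4.5000: term = 36.596158
  t = 5.0000: term = 43.701649
  t = 5.5000: term = 51.237888
  t = 6.0000: term = 59.163525
  t = 6.5000: term = 67.439290
  t = 7.0000: term = 76.027909
  t = 7.5000: term = 84.894029
  t = 8.0000: term = 94.004136
  t = 8.5000: term = 103.326481
  t = 9.0000: term = 112.831008
  t = 9.5000: term = 122.489289
  t = 10.0000: term = 6431.057716
Convexity = (1/P) * sum = 7386.878021 / 96.046914 = 76.909061


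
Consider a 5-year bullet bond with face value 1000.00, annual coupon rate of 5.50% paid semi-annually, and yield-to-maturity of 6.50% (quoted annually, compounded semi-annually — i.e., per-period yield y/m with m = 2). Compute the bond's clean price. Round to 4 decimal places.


Coupon per period c = face * coupon_rate / m = 27.500000
Periods per year m = 2; per-period yield y/m = 0.032500
Number of cashflows N = 10
Cashflows (t years, CF_t, discount factor 1/(1+y/m)^(m*t), PV):
  t = 0.5000: CF_t = 27.500000, DF = 0.968523, PV = 26.634383
  t = 1.0000: CF_t = 27.500000, DF = 0.938037, PV = 25.796012
  t = 1.5000: CF_t = 27.500000, DF = 0.908510, PV = 24.984031
  t = 2.0000: CF_t = 27.500000, DF = 0.879913, PV = 24.197609
  t = 2.5000: CF_t = 27.500000, DF = 0.852216, PV = 23.435941
  t = 3.0000: CF_t = 27.500000, DF = 0.825391, PV = 22.698248
  t = 3.5000: CF_t = 27.500000, DF = 0.799410, PV = 21.983775
  t = 4.0000: CF_t = 27.500000, DF = 0.774247, PV = 21.291792
  t = 4.5000: CF_t = 27.500000, DF = 0.749876, PV = 20.621590
  t = 5.0000: CF_t = 1027.500000, DF = 0.726272, PV = 746.244644
Price P = sum_t PV_t = 957.888025

Answer: Price = 957.8880


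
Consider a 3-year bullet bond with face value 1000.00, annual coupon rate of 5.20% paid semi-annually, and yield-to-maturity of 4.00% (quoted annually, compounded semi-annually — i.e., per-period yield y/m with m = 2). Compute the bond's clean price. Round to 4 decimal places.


Coupon per period c = face * coupon_rate / m = 26.000000
Periods per year m = 2; per-period yield y/m = 0.020000
Number of cashflows N = 6
Cashflows (t years, CF_t, discount factor 1/(1+y/m)^(m*t), PV):
  t = 0.5000: CF_t = 26.000000, DF = 0.980392, PV = 25.490196
  t = 1.0000: CF_t = 26.000000, DF = 0.961169, PV = 24.990388
  t = 1.5000: CF_t = 26.000000, DF = 0.942322, PV = 24.500381
  t = 2.0000: CF_t = 26.000000, DF = 0.923845, PV = 24.019981
  t = 2.5000: CF_t = 26.000000, DF = 0.905731, PV = 23.549001
  t = 3.0000: CF_t = 1026.000000, DF = 0.887971, PV = 911.058638
Price P = sum_t PV_t = 1033.608585

Answer: Price = 1033.6086


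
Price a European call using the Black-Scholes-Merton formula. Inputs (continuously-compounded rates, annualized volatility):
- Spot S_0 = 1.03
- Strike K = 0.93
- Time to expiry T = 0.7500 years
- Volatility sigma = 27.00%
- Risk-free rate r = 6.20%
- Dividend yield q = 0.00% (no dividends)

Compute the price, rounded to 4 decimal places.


d1 = (ln(S/K) + (r - q + 0.5*sigma^2) * T) / (sigma * sqrt(T)) = 0.75255253
d2 = d1 - sigma * sqrt(T) = 0.51872567
exp(-rT) = 0.95456456; exp(-qT) = 1.00000000
C = S_0 * exp(-qT) * N(d1) - K * exp(-rT) * N(d2)
N(d1) = 0.77414057; N(d2) = 0.69802397
C = 1.0300 * 1.00000000 * 0.77414057 - 0.9300 * 0.95456456 * 0.69802397 = 0.1777

Answer: Price = 0.1777


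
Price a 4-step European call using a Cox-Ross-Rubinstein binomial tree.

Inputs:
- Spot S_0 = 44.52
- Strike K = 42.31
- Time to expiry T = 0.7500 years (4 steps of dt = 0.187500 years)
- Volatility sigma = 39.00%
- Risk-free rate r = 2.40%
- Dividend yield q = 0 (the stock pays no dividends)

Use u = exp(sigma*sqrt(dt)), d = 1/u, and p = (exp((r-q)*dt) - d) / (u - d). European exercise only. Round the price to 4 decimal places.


Answer: Price = V(0,0) = 7.3628

Derivation:
dt = T/N = 0.187500
u = exp(sigma*sqrt(dt)) = 1.183972; d = 1/u = 0.844615
p = (exp((r-q)*dt) - d) / (u - d) = 0.471172
Discount per step: exp(-r*dt) = 0.995510
Stock lattice S(k, i) with i counting down-moves:
  k=0: S(0,0) = 44.5200
  k=1: S(1,0) = 52.7104; S(1,1) = 37.6022
  k=2: S(2,0) = 62.4077; S(2,1) = 44.5200; S(2,2) = 31.7594
  k=3: S(3,0) = 73.8890; S(3,1) = 52.7104; S(3,2) = 37.6022; S(3,3) = 26.8244
  k=4: S(4,0) = 87.4825; S(4,1) = 62.4077; S(4,2) = 44.5200; S(4,3) = 31.7594; S(4,4) = 22.6563
Terminal payoffs V(N, i) = max(S_T - K, 0):
  V(4,0) = 45.172462; V(4,1) = 20.097686; V(4,2) = 2.210000; V(4,3) = 0.000000; V(4,4) = 0.000000
Backward induction: V(k, i) = exp(-r*dt) * [p * V(k+1, i) + (1-p) * V(k+1, i+1)].
  V(3,0) = exp(-r*dt) * [p*45.172462 + (1-p)*20.097686] = 31.768924
  V(3,1) = exp(-r*dt) * [p*20.097686 + (1-p)*2.210000] = 10.590404
  V(3,2) = exp(-r*dt) * [p*2.210000 + (1-p)*0.000000] = 1.036614
  V(3,3) = exp(-r*dt) * [p*0.000000 + (1-p)*0.000000] = 0.000000
  V(2,0) = exp(-r*dt) * [p*31.768924 + (1-p)*10.590404] = 20.476767
  V(2,1) = exp(-r*dt) * [p*10.590404 + (1-p)*1.036614] = 5.513223
  V(2,2) = exp(-r*dt) * [p*1.036614 + (1-p)*0.000000] = 0.486230
  V(1,0) = exp(-r*dt) * [p*20.476767 + (1-p)*5.513223] = 12.507210
  V(1,1) = exp(-r*dt) * [p*5.513223 + (1-p)*0.486230] = 2.841988
  V(0,0) = exp(-r*dt) * [p*12.507210 + (1-p)*2.841988] = 7.362758


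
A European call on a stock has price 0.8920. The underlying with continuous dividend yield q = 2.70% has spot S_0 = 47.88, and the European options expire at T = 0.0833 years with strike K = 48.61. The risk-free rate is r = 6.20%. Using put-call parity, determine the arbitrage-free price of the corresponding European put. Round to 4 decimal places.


Answer: Put price = 1.4792

Derivation:
Put-call parity: C - P = S_0 * exp(-qT) - K * exp(-rT).
S_0 * exp(-qT) = 47.8800 * 0.99775343 = 47.77243410
K * exp(-rT) = 48.6100 * 0.99484871 = 48.35959597
P = C - S*exp(-qT) + K*exp(-rT)
P = 0.8920 - 47.77243410 + 48.35959597 = 1.4792


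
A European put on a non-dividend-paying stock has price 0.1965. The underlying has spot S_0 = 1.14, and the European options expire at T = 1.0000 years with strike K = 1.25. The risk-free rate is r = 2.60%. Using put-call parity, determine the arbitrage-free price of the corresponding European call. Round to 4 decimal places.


Put-call parity: C - P = S_0 * exp(-qT) - K * exp(-rT).
S_0 * exp(-qT) = 1.1400 * 1.00000000 = 1.14000000
K * exp(-rT) = 1.2500 * 0.97433509 = 1.21791886
C = P + S*exp(-qT) - K*exp(-rT)
C = 0.1965 + 1.14000000 - 1.21791886 = 0.1186

Answer: Call price = 0.1186


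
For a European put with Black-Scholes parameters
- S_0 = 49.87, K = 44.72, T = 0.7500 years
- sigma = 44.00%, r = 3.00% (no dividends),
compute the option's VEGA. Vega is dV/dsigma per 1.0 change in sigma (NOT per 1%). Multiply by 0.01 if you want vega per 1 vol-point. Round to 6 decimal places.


d1 = 0.5356204171; d2 = 0.1545692394
phi(d1) = 0.3456311376; exp(-qT) = 1.0000000000; exp(-rT) = 0.9777512372
Vega = S * exp(-qT) * phi(d1) * sqrt(T) = 49.8700 * 1.0000000000 * 0.3456311376 * 0.8660254038 = 14.927355

Answer: Vega = 14.927355


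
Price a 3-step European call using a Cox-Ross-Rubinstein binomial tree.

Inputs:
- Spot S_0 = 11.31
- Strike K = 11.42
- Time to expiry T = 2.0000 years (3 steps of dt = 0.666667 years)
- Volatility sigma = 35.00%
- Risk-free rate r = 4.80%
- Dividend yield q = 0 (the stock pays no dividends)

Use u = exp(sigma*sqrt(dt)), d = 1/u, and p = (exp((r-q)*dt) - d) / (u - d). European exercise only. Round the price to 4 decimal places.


dt = T/N = 0.666667
u = exp(sigma*sqrt(dt)) = 1.330791; d = 1/u = 0.751433
p = (exp((r-q)*dt) - d) / (u - d) = 0.485166
Discount per step: exp(-r*dt) = 0.968507
Stock lattice S(k, i) with i counting down-moves:
  k=0: S(0,0) = 11.3100
  k=1: S(1,0) = 15.0513; S(1,1) = 8.4987
  k=2: S(2,0) = 20.0301; S(2,1) = 11.3100; S(2,2) = 6.3862
  k=3: S(3,0) = 26.6559; S(3,1) = 15.0513; S(3,2) = 8.4987; S(3,3) = 4.7988
Terminal payoffs V(N, i) = max(S_T - K, 0):
  V(3,0) = 15.235852; V(3,1) = 3.631251; V(3,2) = 0.000000; V(3,3) = 0.000000
Backward induction: V(k, i) = exp(-r*dt) * [p * V(k+1, i) + (1-p) * V(k+1, i+1)].
  V(2,0) = exp(-r*dt) * [p*15.235852 + (1-p)*3.631251] = 8.969730
  V(2,1) = exp(-r*dt) * [p*3.631251 + (1-p)*0.000000] = 1.706274
  V(2,2) = exp(-r*dt) * [p*0.000000 + (1-p)*0.000000] = 0.000000
  V(1,0) = exp(-r*dt) * [p*8.969730 + (1-p)*1.706274] = 5.065534
  V(1,1) = exp(-r*dt) * [p*1.706274 + (1-p)*0.000000] = 0.801754
  V(0,0) = exp(-r*dt) * [p*5.065534 + (1-p)*0.801754] = 2.779995

Answer: Price = V(0,0) = 2.7800


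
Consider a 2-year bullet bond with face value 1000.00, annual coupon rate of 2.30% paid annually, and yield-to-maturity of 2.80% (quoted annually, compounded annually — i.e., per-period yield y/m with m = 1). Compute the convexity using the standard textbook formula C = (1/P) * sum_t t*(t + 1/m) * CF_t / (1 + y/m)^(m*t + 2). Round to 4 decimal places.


Answer: Convexity = 5.5921

Derivation:
Coupon per period c = face * coupon_rate / m = 23.000000
Periods per year m = 1; per-period yield y/m = 0.028000
Number of cashflows N = 2
Cashflows (t years, CF_t, discount factor 1/(1+y/m)^(m*t), PV):
  t = 1.0000: CF_t = 23.000000, DF = 0.972763, PV = 22.373541
  t = 2.0000: CF_t = 1023.000000, DF = 0.946267, PV = 968.031310
Price P = sum_t PV_t = 990.404851
Convexity numerator sum_t t*(t + 1/m) * CF_t / (1+y/m)^(m*t + 2):
  t = 1.0000: term = 42.342694
  t = 2.0000: term = 5496.097462
Convexity = (1/P) * sum = 5538.440156 / 990.404851 = 5.592097


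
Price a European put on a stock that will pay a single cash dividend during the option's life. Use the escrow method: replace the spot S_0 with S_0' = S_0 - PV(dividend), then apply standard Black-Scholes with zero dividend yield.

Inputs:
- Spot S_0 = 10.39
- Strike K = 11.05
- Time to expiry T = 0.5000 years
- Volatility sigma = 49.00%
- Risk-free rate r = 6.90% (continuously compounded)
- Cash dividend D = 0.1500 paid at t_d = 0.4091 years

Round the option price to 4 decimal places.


PV(D) = D * exp(-r * t_d) = 0.1500 * 0.97216678 = 0.14582502
S_0' = S_0 - PV(D) = 10.3900 - 0.14582502 = 10.24417498
d1 = (ln(S_0'/K) + (r + sigma^2/2)*T) / (sigma*sqrt(T)) = 0.05427065
d2 = d1 - sigma*sqrt(T) = -0.29221167
exp(-rT) = 0.96608834
N(-d1) = 0.47835977; N(-d2) = 0.61493761
P = K * exp(-rT) * N(-d2) - S_0' * N(-d1) = 11.0500 * 0.96608834 * 0.61493761 - 10.24417498 * 0.47835977 = 1.6642

Answer: Price = 1.6642


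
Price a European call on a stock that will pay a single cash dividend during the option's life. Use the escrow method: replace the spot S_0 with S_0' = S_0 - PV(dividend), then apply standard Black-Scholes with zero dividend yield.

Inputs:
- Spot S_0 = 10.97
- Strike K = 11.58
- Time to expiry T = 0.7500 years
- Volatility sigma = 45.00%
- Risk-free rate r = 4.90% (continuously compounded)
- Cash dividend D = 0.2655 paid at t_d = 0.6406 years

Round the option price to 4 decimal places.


Answer: Price = 1.4743

Derivation:
PV(D) = D * exp(-r * t_d) = 0.2655 * 0.96909813 = 0.25729555
S_0' = S_0 - PV(D) = 10.9700 - 0.25729555 = 10.71270445
d1 = (ln(S_0'/K) + (r + sigma^2/2)*T) / (sigma*sqrt(T)) = 0.08939537
d2 = d1 - sigma*sqrt(T) = -0.30031606
exp(-rT) = 0.96391708
N(d1) = 0.53561615; N(d2) = 0.38196804
C = S_0' * N(d1) - K * exp(-rT) * N(d2) = 10.71270445 * 0.53561615 - 11.5800 * 0.96391708 * 0.38196804 = 1.4743


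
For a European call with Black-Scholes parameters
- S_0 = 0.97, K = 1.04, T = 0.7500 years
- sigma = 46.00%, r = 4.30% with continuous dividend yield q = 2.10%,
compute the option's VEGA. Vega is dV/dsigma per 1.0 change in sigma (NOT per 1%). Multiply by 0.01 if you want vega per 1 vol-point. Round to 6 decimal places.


d1 = 0.0656926190; d2 = -0.3326790668
phi(d1) = 0.3980823867; exp(-qT) = 0.9843733826; exp(-rT) = 0.9682644857
Vega = S * exp(-qT) * phi(d1) * sqrt(T) = 0.9700 * 0.9843733826 * 0.3980823867 * 0.8660254038 = 0.329181

Answer: Vega = 0.329181


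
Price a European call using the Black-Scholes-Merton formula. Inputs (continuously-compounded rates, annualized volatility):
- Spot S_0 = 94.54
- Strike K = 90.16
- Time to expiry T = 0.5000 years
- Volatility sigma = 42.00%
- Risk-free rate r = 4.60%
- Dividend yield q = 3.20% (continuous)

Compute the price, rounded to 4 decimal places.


d1 = (ln(S/K) + (r - q + 0.5*sigma^2) * T) / (sigma * sqrt(T)) = 0.33179186
d2 = d1 - sigma * sqrt(T) = 0.03480701
exp(-rT) = 0.97726248; exp(-qT) = 0.98412732
C = S_0 * exp(-qT) * N(d1) - K * exp(-rT) * N(d2)
N(d1) = 0.62997679; N(d2) = 0.51388319
C = 94.5400 * 0.98412732 * 0.62997679 - 90.1600 * 0.97726248 * 0.51388319 = 13.3344

Answer: Price = 13.3344


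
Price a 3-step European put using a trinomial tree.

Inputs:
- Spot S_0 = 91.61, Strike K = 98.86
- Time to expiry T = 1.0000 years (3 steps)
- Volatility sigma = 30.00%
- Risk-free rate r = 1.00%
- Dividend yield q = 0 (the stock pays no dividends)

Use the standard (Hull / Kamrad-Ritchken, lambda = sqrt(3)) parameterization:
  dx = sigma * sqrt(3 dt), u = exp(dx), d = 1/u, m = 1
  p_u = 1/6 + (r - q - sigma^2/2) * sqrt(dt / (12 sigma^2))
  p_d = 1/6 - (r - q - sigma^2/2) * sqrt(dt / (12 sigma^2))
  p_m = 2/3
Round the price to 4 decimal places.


dt = T/N = 0.333333; dx = sigma*sqrt(3*dt) = 0.300000
u = exp(dx) = 1.349859; d = 1/u = 0.740818
p_u = 0.147222, p_m = 0.666667, p_d = 0.186111
Discount per step: exp(-r*dt) = 0.996672
Stock lattice S(k, j) with j the centered position index:
  k=0: S(0,+0) = 91.6100
  k=1: S(1,-1) = 67.8664; S(1,+0) = 91.6100; S(1,+1) = 123.6606
  k=2: S(2,-2) = 50.2766; S(2,-1) = 67.8664; S(2,+0) = 91.6100; S(2,+1) = 123.6606; S(2,+2) = 166.9243
  k=3: S(3,-3) = 37.2458; S(3,-2) = 50.2766; S(3,-1) = 67.8664; S(3,+0) = 91.6100; S(3,+1) = 123.6606; S(3,+2) = 166.9243; S(3,+3) = 225.3242
Terminal payoffs V(N, j) = max(K - S_T, 0):
  V(3,-3) = 61.614153; V(3,-2) = 48.583366; V(3,-1) = 30.993643; V(3,+0) = 7.250000; V(3,+1) = 0.000000; V(3,+2) = 0.000000; V(3,+3) = 0.000000
Backward induction: V(k, j) = exp(-r*dt) * [p_u * V(k+1, j+1) + p_m * V(k+1, j) + p_d * V(k+1, j-1)]
  V(2,-2) = exp(-r*dt) * [p_u*30.993643 + p_m*48.583366 + p_d*61.614153] = 48.257814
  V(2,-1) = exp(-r*dt) * [p_u*7.250000 + p_m*30.993643 + p_d*48.583366] = 30.669292
  V(2,+0) = exp(-r*dt) * [p_u*0.000000 + p_m*7.250000 + p_d*30.993643] = 10.566315
  V(2,+1) = exp(-r*dt) * [p_u*0.000000 + p_m*0.000000 + p_d*7.250000] = 1.344815
  V(2,+2) = exp(-r*dt) * [p_u*0.000000 + p_m*0.000000 + p_d*0.000000] = 0.000000
  V(1,-1) = exp(-r*dt) * [p_u*10.566315 + p_m*30.669292 + p_d*48.257814] = 30.880002
  V(1,+0) = exp(-r*dt) * [p_u*1.344815 + p_m*10.566315 + p_d*30.669292] = 12.906998
  V(1,+1) = exp(-r*dt) * [p_u*0.000000 + p_m*1.344815 + p_d*10.566315] = 2.853525
  V(0,+0) = exp(-r*dt) * [p_u*2.853525 + p_m*12.906998 + p_d*30.880002] = 14.722721

Answer: Price = V(0,0) = 14.7227


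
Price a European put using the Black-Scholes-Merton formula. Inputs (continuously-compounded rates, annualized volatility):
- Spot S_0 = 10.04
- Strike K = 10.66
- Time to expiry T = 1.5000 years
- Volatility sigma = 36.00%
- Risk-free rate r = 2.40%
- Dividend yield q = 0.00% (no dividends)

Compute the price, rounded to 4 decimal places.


d1 = (ln(S/K) + (r - q + 0.5*sigma^2) * T) / (sigma * sqrt(T)) = 0.16619946
d2 = d1 - sigma * sqrt(T) = -0.27470870
exp(-rT) = 0.96464029; exp(-qT) = 1.00000000
P = K * exp(-rT) * N(-d2) - S_0 * exp(-qT) * N(-d1)
N(-d1) = 0.43399999; N(-d2) = 0.60822998
P = 10.6600 * 0.96464029 * 0.60822998 - 10.0400 * 1.00000000 * 0.43399999 = 1.8971

Answer: Price = 1.8971


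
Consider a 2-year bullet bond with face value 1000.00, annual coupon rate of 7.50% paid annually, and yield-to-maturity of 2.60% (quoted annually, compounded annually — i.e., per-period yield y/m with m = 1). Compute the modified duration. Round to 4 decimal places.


Coupon per period c = face * coupon_rate / m = 75.000000
Periods per year m = 1; per-period yield y/m = 0.026000
Number of cashflows N = 2
Cashflows (t years, CF_t, discount factor 1/(1+y/m)^(m*t), PV):
  t = 1.0000: CF_t = 75.000000, DF = 0.974659, PV = 73.099415
  t = 2.0000: CF_t = 1075.000000, DF = 0.949960, PV = 1021.206905
Price P = sum_t PV_t = 1094.306320
First compute Macaulay numerator sum_t t * PV_t:
  t * PV_t at t = 1.0000: 73.099415
  t * PV_t at t = 2.0000: 2042.413810
Macaulay duration D = 2115.513225 / 1094.306320 = 1.933200
Modified duration = D / (1 + y/m) = 1.933200 / (1 + 0.026000) = 1.884211

Answer: Modified duration = 1.8842
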